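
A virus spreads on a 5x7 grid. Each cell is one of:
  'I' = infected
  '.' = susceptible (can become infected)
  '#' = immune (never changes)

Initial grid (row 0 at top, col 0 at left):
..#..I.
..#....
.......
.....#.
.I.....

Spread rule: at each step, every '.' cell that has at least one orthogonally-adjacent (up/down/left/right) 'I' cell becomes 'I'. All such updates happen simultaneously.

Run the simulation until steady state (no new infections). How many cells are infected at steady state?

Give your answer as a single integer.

Answer: 32

Derivation:
Step 0 (initial): 2 infected
Step 1: +6 new -> 8 infected
Step 2: +8 new -> 16 infected
Step 3: +8 new -> 24 infected
Step 4: +6 new -> 30 infected
Step 5: +2 new -> 32 infected
Step 6: +0 new -> 32 infected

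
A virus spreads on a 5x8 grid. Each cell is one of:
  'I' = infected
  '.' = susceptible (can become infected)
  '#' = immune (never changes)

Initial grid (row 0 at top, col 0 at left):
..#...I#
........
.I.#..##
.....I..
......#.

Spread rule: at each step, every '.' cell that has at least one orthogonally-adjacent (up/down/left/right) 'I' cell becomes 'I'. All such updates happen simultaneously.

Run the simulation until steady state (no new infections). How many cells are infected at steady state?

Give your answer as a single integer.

Answer: 34

Derivation:
Step 0 (initial): 3 infected
Step 1: +10 new -> 13 infected
Step 2: +13 new -> 26 infected
Step 3: +8 new -> 34 infected
Step 4: +0 new -> 34 infected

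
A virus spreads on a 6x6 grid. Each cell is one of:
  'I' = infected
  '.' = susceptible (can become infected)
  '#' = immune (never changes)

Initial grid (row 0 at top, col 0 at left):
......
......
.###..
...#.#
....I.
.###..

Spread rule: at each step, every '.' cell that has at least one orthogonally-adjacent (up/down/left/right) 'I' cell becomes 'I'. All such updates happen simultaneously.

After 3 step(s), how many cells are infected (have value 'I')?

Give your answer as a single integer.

Answer: 12

Derivation:
Step 0 (initial): 1 infected
Step 1: +4 new -> 5 infected
Step 2: +3 new -> 8 infected
Step 3: +4 new -> 12 infected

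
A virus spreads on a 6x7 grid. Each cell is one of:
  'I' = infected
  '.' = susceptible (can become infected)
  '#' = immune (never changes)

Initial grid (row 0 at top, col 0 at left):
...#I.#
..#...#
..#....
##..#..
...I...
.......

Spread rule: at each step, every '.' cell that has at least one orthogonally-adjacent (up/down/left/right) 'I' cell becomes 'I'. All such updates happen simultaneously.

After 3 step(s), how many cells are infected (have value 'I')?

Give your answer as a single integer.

Step 0 (initial): 2 infected
Step 1: +6 new -> 8 infected
Step 2: +9 new -> 17 infected
Step 3: +6 new -> 23 infected

Answer: 23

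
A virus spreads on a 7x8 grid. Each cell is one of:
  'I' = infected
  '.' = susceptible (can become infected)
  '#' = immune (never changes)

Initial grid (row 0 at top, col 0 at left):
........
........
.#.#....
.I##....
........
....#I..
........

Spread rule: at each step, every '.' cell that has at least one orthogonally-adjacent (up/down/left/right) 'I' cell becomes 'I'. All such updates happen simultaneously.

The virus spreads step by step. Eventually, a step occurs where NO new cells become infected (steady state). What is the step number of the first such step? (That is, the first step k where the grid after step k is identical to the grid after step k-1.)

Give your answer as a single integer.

Step 0 (initial): 2 infected
Step 1: +5 new -> 7 infected
Step 2: +10 new -> 17 infected
Step 3: +11 new -> 28 infected
Step 4: +9 new -> 37 infected
Step 5: +6 new -> 43 infected
Step 6: +6 new -> 49 infected
Step 7: +2 new -> 51 infected
Step 8: +0 new -> 51 infected

Answer: 8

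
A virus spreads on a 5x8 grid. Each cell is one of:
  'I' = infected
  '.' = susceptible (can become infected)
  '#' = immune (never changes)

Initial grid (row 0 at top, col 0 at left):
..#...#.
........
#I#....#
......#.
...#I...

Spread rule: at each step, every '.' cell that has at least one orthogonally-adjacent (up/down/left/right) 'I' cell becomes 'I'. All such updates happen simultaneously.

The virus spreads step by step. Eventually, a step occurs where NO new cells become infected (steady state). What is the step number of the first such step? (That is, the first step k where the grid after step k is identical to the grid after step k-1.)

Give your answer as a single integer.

Step 0 (initial): 2 infected
Step 1: +4 new -> 6 infected
Step 2: +10 new -> 16 infected
Step 3: +8 new -> 24 infected
Step 4: +5 new -> 29 infected
Step 5: +2 new -> 31 infected
Step 6: +1 new -> 32 infected
Step 7: +1 new -> 33 infected
Step 8: +0 new -> 33 infected

Answer: 8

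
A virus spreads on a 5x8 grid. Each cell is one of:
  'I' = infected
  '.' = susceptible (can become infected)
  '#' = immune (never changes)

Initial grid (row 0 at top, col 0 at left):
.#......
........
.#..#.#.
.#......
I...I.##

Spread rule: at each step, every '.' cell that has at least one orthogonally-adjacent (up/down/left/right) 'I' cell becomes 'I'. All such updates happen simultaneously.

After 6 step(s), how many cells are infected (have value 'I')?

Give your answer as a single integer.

Answer: 32

Derivation:
Step 0 (initial): 2 infected
Step 1: +5 new -> 7 infected
Step 2: +4 new -> 11 infected
Step 3: +5 new -> 16 infected
Step 4: +6 new -> 22 infected
Step 5: +6 new -> 28 infected
Step 6: +4 new -> 32 infected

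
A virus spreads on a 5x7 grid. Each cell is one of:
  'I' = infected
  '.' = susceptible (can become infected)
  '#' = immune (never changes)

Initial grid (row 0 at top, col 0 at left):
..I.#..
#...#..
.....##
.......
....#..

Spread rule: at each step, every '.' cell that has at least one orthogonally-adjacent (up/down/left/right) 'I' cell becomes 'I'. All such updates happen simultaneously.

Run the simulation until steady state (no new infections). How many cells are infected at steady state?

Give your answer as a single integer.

Answer: 25

Derivation:
Step 0 (initial): 1 infected
Step 1: +3 new -> 4 infected
Step 2: +4 new -> 8 infected
Step 3: +3 new -> 11 infected
Step 4: +5 new -> 16 infected
Step 5: +4 new -> 20 infected
Step 6: +2 new -> 22 infected
Step 7: +2 new -> 24 infected
Step 8: +1 new -> 25 infected
Step 9: +0 new -> 25 infected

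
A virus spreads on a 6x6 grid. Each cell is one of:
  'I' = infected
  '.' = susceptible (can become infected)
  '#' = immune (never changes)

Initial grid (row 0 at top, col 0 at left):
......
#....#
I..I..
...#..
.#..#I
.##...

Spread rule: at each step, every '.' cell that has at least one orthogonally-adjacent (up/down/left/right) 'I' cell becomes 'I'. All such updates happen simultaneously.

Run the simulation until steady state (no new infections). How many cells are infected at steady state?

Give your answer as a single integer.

Step 0 (initial): 3 infected
Step 1: +7 new -> 10 infected
Step 2: +10 new -> 20 infected
Step 3: +6 new -> 26 infected
Step 4: +3 new -> 29 infected
Step 5: +0 new -> 29 infected

Answer: 29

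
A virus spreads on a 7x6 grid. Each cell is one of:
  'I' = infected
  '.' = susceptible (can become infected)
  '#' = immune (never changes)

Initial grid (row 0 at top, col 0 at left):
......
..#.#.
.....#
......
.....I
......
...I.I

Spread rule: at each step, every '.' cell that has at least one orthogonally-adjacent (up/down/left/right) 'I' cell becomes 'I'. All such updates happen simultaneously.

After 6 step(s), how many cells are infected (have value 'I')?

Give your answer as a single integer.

Step 0 (initial): 3 infected
Step 1: +6 new -> 9 infected
Step 2: +5 new -> 14 infected
Step 3: +5 new -> 19 infected
Step 4: +4 new -> 23 infected
Step 5: +4 new -> 27 infected
Step 6: +3 new -> 30 infected

Answer: 30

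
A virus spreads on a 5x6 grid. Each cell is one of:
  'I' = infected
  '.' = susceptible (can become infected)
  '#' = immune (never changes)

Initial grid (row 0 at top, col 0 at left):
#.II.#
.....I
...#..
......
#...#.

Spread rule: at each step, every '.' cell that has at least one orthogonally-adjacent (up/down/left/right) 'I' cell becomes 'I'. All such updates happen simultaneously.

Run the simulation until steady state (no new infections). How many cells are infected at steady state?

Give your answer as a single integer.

Step 0 (initial): 3 infected
Step 1: +6 new -> 9 infected
Step 2: +4 new -> 13 infected
Step 3: +5 new -> 18 infected
Step 4: +4 new -> 22 infected
Step 5: +3 new -> 25 infected
Step 6: +0 new -> 25 infected

Answer: 25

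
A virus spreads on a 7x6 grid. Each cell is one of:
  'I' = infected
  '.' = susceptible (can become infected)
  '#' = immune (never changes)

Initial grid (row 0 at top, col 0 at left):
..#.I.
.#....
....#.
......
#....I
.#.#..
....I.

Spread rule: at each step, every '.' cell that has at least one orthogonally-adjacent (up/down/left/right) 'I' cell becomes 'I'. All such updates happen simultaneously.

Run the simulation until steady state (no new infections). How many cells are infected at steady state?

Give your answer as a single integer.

Step 0 (initial): 3 infected
Step 1: +9 new -> 12 infected
Step 2: +6 new -> 18 infected
Step 3: +6 new -> 24 infected
Step 4: +4 new -> 28 infected
Step 5: +3 new -> 31 infected
Step 6: +2 new -> 33 infected
Step 7: +1 new -> 34 infected
Step 8: +1 new -> 35 infected
Step 9: +1 new -> 36 infected
Step 10: +0 new -> 36 infected

Answer: 36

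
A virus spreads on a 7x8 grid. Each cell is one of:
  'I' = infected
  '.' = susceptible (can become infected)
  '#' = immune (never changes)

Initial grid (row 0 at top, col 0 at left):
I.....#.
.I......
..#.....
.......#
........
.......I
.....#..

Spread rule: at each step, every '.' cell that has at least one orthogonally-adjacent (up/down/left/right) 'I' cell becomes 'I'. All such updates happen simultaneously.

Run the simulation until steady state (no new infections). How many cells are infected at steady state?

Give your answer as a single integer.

Step 0 (initial): 3 infected
Step 1: +7 new -> 10 infected
Step 2: +7 new -> 17 infected
Step 3: +9 new -> 26 infected
Step 4: +12 new -> 38 infected
Step 5: +10 new -> 48 infected
Step 6: +3 new -> 51 infected
Step 7: +1 new -> 52 infected
Step 8: +0 new -> 52 infected

Answer: 52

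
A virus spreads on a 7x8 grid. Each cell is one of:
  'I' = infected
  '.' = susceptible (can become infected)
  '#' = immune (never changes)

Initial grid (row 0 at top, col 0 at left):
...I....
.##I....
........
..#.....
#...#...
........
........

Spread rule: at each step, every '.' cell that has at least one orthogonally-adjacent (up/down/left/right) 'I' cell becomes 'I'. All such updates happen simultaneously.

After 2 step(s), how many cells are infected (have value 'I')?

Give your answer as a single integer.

Step 0 (initial): 2 infected
Step 1: +4 new -> 6 infected
Step 2: +6 new -> 12 infected

Answer: 12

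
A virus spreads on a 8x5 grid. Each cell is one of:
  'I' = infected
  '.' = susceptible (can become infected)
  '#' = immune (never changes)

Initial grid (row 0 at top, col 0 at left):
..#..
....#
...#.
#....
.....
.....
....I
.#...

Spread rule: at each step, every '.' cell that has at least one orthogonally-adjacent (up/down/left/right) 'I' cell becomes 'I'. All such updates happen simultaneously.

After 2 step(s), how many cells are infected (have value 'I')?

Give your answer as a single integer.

Step 0 (initial): 1 infected
Step 1: +3 new -> 4 infected
Step 2: +4 new -> 8 infected

Answer: 8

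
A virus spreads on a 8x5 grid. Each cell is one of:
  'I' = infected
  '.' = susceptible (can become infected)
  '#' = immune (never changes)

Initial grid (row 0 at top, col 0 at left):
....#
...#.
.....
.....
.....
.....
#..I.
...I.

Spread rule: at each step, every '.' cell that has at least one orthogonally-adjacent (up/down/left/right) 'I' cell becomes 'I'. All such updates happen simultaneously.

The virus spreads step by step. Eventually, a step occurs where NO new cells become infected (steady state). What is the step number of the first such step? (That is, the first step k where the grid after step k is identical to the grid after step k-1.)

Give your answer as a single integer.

Answer: 10

Derivation:
Step 0 (initial): 2 infected
Step 1: +5 new -> 7 infected
Step 2: +5 new -> 12 infected
Step 3: +5 new -> 17 infected
Step 4: +5 new -> 22 infected
Step 5: +4 new -> 26 infected
Step 6: +4 new -> 30 infected
Step 7: +3 new -> 33 infected
Step 8: +3 new -> 36 infected
Step 9: +1 new -> 37 infected
Step 10: +0 new -> 37 infected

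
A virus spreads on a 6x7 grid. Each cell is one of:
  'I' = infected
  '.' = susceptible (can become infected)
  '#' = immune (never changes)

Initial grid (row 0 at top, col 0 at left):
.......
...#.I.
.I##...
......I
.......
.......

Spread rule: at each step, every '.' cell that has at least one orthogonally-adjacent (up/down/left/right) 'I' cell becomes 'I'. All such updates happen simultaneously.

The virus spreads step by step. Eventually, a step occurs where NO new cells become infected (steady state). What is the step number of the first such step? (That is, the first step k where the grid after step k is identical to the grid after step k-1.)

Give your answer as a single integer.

Answer: 6

Derivation:
Step 0 (initial): 3 infected
Step 1: +10 new -> 13 infected
Step 2: +12 new -> 25 infected
Step 3: +9 new -> 34 infected
Step 4: +4 new -> 38 infected
Step 5: +1 new -> 39 infected
Step 6: +0 new -> 39 infected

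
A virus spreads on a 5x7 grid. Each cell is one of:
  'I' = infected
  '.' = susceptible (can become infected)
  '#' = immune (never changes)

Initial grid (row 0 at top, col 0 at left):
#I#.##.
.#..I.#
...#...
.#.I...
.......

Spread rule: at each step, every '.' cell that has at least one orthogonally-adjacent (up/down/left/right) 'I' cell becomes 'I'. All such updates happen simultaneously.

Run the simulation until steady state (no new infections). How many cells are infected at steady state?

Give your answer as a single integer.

Step 0 (initial): 3 infected
Step 1: +6 new -> 9 infected
Step 2: +7 new -> 16 infected
Step 3: +5 new -> 21 infected
Step 4: +3 new -> 24 infected
Step 5: +2 new -> 26 infected
Step 6: +0 new -> 26 infected

Answer: 26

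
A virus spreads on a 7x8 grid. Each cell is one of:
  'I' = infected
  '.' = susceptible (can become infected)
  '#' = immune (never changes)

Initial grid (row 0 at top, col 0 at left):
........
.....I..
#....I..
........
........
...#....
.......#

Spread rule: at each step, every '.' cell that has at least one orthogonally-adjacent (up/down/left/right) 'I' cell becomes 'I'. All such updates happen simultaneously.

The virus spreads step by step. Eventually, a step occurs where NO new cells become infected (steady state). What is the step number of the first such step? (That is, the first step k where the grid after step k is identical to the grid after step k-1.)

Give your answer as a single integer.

Answer: 10

Derivation:
Step 0 (initial): 2 infected
Step 1: +6 new -> 8 infected
Step 2: +9 new -> 17 infected
Step 3: +9 new -> 26 infected
Step 4: +9 new -> 35 infected
Step 5: +7 new -> 42 infected
Step 6: +5 new -> 47 infected
Step 7: +3 new -> 50 infected
Step 8: +2 new -> 52 infected
Step 9: +1 new -> 53 infected
Step 10: +0 new -> 53 infected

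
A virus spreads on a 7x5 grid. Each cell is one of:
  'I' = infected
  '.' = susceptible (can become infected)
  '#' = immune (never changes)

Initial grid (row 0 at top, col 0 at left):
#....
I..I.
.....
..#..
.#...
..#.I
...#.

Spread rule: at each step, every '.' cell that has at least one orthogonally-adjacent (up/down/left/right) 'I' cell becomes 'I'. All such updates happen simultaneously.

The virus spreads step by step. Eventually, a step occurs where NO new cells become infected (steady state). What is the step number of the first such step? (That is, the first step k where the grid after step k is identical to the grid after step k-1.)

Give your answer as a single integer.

Answer: 8

Derivation:
Step 0 (initial): 3 infected
Step 1: +9 new -> 12 infected
Step 2: +10 new -> 22 infected
Step 3: +3 new -> 25 infected
Step 4: +1 new -> 26 infected
Step 5: +2 new -> 28 infected
Step 6: +1 new -> 29 infected
Step 7: +1 new -> 30 infected
Step 8: +0 new -> 30 infected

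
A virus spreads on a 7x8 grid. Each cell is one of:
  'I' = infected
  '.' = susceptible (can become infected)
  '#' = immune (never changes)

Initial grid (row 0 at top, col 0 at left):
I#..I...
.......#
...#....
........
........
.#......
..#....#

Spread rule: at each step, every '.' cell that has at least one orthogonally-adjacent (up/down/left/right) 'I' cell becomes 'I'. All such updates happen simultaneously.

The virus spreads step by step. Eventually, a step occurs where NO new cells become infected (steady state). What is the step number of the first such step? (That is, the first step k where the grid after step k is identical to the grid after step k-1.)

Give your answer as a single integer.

Answer: 9

Derivation:
Step 0 (initial): 2 infected
Step 1: +4 new -> 6 infected
Step 2: +7 new -> 13 infected
Step 3: +7 new -> 20 infected
Step 4: +7 new -> 27 infected
Step 5: +8 new -> 35 infected
Step 6: +7 new -> 42 infected
Step 7: +6 new -> 48 infected
Step 8: +2 new -> 50 infected
Step 9: +0 new -> 50 infected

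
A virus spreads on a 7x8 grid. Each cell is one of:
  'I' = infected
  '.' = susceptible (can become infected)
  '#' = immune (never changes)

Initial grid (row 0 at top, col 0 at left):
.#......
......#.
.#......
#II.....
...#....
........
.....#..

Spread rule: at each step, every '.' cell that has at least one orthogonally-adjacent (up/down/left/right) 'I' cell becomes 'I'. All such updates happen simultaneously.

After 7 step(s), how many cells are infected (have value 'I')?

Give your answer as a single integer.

Answer: 48

Derivation:
Step 0 (initial): 2 infected
Step 1: +4 new -> 6 infected
Step 2: +6 new -> 12 infected
Step 3: +10 new -> 22 infected
Step 4: +9 new -> 31 infected
Step 5: +9 new -> 40 infected
Step 6: +4 new -> 44 infected
Step 7: +4 new -> 48 infected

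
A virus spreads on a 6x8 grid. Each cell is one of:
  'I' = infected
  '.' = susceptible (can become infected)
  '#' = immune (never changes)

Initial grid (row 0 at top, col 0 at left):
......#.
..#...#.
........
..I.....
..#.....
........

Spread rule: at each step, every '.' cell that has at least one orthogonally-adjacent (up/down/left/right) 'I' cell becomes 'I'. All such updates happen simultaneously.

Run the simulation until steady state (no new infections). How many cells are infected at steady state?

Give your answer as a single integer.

Answer: 44

Derivation:
Step 0 (initial): 1 infected
Step 1: +3 new -> 4 infected
Step 2: +6 new -> 10 infected
Step 3: +9 new -> 19 infected
Step 4: +10 new -> 29 infected
Step 5: +8 new -> 37 infected
Step 6: +4 new -> 41 infected
Step 7: +2 new -> 43 infected
Step 8: +1 new -> 44 infected
Step 9: +0 new -> 44 infected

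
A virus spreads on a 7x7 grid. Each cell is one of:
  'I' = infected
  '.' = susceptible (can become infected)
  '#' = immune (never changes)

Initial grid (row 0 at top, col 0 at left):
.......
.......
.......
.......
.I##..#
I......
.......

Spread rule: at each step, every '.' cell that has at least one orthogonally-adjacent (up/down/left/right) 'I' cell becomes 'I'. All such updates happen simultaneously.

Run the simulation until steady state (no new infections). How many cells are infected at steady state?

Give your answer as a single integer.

Answer: 46

Derivation:
Step 0 (initial): 2 infected
Step 1: +4 new -> 6 infected
Step 2: +5 new -> 11 infected
Step 3: +6 new -> 17 infected
Step 4: +7 new -> 24 infected
Step 5: +8 new -> 32 infected
Step 6: +7 new -> 39 infected
Step 7: +4 new -> 43 infected
Step 8: +2 new -> 45 infected
Step 9: +1 new -> 46 infected
Step 10: +0 new -> 46 infected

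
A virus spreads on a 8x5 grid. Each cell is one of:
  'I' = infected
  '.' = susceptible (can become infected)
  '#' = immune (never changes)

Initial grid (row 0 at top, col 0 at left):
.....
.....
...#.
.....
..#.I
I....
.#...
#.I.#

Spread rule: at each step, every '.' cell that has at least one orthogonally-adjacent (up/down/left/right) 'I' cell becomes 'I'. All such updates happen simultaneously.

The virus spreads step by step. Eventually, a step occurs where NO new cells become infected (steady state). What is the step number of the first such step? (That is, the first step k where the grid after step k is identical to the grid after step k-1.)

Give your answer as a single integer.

Step 0 (initial): 3 infected
Step 1: +9 new -> 12 infected
Step 2: +8 new -> 20 infected
Step 3: +4 new -> 24 infected
Step 4: +5 new -> 29 infected
Step 5: +4 new -> 33 infected
Step 6: +2 new -> 35 infected
Step 7: +0 new -> 35 infected

Answer: 7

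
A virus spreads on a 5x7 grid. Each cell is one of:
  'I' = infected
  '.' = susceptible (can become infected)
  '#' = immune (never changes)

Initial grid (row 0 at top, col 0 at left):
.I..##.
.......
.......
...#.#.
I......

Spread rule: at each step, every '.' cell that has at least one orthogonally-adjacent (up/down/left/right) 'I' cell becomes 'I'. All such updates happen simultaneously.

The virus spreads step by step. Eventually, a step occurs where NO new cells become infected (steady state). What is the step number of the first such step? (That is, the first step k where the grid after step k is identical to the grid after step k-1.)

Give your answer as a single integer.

Step 0 (initial): 2 infected
Step 1: +5 new -> 7 infected
Step 2: +7 new -> 14 infected
Step 3: +4 new -> 18 infected
Step 4: +3 new -> 21 infected
Step 5: +4 new -> 25 infected
Step 6: +3 new -> 28 infected
Step 7: +3 new -> 31 infected
Step 8: +0 new -> 31 infected

Answer: 8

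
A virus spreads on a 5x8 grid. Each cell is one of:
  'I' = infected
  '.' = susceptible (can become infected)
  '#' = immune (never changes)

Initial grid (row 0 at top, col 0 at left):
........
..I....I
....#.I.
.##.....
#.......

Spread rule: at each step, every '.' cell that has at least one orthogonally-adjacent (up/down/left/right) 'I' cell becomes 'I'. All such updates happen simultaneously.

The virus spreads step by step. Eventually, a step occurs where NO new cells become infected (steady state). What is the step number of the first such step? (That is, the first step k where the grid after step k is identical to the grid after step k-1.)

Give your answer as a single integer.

Step 0 (initial): 3 infected
Step 1: +9 new -> 12 infected
Step 2: +11 new -> 23 infected
Step 3: +8 new -> 31 infected
Step 4: +3 new -> 34 infected
Step 5: +1 new -> 35 infected
Step 6: +1 new -> 36 infected
Step 7: +0 new -> 36 infected

Answer: 7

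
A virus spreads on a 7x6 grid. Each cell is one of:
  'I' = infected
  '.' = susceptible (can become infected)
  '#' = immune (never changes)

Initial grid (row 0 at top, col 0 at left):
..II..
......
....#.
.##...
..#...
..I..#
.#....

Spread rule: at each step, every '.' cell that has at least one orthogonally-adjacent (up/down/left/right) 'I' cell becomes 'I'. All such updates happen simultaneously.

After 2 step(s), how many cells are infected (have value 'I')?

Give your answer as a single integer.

Answer: 21

Derivation:
Step 0 (initial): 3 infected
Step 1: +7 new -> 10 infected
Step 2: +11 new -> 21 infected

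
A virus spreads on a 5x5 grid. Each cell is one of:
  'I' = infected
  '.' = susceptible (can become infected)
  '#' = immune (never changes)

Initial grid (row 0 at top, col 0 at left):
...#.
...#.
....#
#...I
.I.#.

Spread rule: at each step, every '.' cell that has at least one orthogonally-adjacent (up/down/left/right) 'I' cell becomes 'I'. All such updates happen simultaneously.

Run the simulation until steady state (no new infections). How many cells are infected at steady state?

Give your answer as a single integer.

Step 0 (initial): 2 infected
Step 1: +5 new -> 7 infected
Step 2: +3 new -> 10 infected
Step 3: +3 new -> 13 infected
Step 4: +3 new -> 16 infected
Step 5: +2 new -> 18 infected
Step 6: +0 new -> 18 infected

Answer: 18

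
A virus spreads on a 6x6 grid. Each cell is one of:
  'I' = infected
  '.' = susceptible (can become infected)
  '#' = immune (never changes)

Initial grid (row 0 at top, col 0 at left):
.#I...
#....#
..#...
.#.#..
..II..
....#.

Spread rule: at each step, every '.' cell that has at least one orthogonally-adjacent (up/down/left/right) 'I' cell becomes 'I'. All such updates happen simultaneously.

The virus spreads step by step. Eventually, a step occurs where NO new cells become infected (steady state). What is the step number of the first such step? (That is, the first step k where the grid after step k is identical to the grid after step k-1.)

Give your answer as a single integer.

Answer: 5

Derivation:
Step 0 (initial): 3 infected
Step 1: +7 new -> 10 infected
Step 2: +7 new -> 17 infected
Step 3: +9 new -> 26 infected
Step 4: +2 new -> 28 infected
Step 5: +0 new -> 28 infected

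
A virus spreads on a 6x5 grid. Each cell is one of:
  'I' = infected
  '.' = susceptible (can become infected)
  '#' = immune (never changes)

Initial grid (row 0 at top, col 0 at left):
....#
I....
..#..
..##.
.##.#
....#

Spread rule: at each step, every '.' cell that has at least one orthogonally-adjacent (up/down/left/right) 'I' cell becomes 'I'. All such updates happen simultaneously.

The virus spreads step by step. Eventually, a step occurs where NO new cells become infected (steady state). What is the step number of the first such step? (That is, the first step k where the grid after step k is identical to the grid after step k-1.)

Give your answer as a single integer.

Answer: 9

Derivation:
Step 0 (initial): 1 infected
Step 1: +3 new -> 4 infected
Step 2: +4 new -> 8 infected
Step 3: +4 new -> 12 infected
Step 4: +4 new -> 16 infected
Step 5: +2 new -> 18 infected
Step 6: +2 new -> 20 infected
Step 7: +1 new -> 21 infected
Step 8: +1 new -> 22 infected
Step 9: +0 new -> 22 infected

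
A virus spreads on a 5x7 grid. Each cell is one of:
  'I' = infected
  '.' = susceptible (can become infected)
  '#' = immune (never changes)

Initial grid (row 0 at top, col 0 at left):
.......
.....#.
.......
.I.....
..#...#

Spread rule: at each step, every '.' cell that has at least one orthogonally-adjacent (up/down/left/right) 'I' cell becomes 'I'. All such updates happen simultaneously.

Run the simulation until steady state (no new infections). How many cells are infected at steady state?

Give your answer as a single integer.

Step 0 (initial): 1 infected
Step 1: +4 new -> 5 infected
Step 2: +5 new -> 10 infected
Step 3: +6 new -> 16 infected
Step 4: +6 new -> 22 infected
Step 5: +5 new -> 27 infected
Step 6: +2 new -> 29 infected
Step 7: +2 new -> 31 infected
Step 8: +1 new -> 32 infected
Step 9: +0 new -> 32 infected

Answer: 32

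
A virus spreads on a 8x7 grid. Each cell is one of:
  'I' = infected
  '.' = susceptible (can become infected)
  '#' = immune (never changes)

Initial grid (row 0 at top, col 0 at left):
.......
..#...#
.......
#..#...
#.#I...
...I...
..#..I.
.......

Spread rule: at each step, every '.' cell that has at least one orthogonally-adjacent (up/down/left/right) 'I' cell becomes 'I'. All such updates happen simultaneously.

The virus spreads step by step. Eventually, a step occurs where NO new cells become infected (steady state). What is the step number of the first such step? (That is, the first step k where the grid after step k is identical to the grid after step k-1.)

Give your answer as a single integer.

Step 0 (initial): 3 infected
Step 1: +8 new -> 11 infected
Step 2: +7 new -> 18 infected
Step 3: +7 new -> 25 infected
Step 4: +7 new -> 32 infected
Step 5: +8 new -> 40 infected
Step 6: +4 new -> 44 infected
Step 7: +4 new -> 48 infected
Step 8: +1 new -> 49 infected
Step 9: +0 new -> 49 infected

Answer: 9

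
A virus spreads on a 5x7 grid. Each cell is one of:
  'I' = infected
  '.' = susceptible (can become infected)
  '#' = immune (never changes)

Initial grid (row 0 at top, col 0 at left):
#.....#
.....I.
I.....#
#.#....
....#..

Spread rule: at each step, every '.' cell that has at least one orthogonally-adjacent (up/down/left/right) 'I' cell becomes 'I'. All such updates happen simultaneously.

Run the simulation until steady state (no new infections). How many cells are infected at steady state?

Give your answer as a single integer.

Answer: 29

Derivation:
Step 0 (initial): 2 infected
Step 1: +6 new -> 8 infected
Step 2: +7 new -> 15 infected
Step 3: +8 new -> 23 infected
Step 4: +5 new -> 28 infected
Step 5: +1 new -> 29 infected
Step 6: +0 new -> 29 infected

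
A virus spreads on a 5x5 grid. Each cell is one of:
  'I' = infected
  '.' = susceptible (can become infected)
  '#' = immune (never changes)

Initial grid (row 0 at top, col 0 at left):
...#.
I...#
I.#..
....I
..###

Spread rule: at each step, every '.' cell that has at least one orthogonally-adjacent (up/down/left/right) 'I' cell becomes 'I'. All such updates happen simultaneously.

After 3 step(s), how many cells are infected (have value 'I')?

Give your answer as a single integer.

Step 0 (initial): 3 infected
Step 1: +6 new -> 9 infected
Step 2: +6 new -> 15 infected
Step 3: +3 new -> 18 infected

Answer: 18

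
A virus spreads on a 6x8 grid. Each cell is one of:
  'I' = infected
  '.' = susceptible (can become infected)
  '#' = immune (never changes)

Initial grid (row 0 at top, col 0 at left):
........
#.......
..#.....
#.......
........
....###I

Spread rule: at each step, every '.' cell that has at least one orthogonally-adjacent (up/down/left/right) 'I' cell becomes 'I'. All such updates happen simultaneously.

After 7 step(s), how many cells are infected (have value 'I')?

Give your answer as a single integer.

Answer: 28

Derivation:
Step 0 (initial): 1 infected
Step 1: +1 new -> 2 infected
Step 2: +2 new -> 4 infected
Step 3: +3 new -> 7 infected
Step 4: +4 new -> 11 infected
Step 5: +5 new -> 16 infected
Step 6: +6 new -> 22 infected
Step 7: +6 new -> 28 infected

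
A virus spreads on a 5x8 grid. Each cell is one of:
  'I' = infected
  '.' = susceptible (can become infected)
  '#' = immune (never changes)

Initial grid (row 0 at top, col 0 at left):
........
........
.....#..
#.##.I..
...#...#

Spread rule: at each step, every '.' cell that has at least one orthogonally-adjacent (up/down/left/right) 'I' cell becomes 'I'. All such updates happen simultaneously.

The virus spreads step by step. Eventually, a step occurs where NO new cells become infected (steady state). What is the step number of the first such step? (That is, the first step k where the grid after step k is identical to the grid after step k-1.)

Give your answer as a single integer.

Step 0 (initial): 1 infected
Step 1: +3 new -> 4 infected
Step 2: +5 new -> 9 infected
Step 3: +4 new -> 13 infected
Step 4: +6 new -> 19 infected
Step 5: +5 new -> 24 infected
Step 6: +4 new -> 28 infected
Step 7: +3 new -> 31 infected
Step 8: +3 new -> 34 infected
Step 9: +0 new -> 34 infected

Answer: 9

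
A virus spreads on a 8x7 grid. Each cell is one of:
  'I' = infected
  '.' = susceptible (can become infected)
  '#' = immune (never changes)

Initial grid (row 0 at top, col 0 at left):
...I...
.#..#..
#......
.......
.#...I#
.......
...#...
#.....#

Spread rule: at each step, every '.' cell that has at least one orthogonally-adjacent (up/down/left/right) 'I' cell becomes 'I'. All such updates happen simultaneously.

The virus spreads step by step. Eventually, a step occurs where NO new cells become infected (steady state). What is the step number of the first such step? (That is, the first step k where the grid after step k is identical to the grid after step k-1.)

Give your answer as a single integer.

Step 0 (initial): 2 infected
Step 1: +6 new -> 8 infected
Step 2: +11 new -> 19 infected
Step 3: +12 new -> 31 infected
Step 4: +6 new -> 37 infected
Step 5: +4 new -> 41 infected
Step 6: +4 new -> 45 infected
Step 7: +3 new -> 48 infected
Step 8: +0 new -> 48 infected

Answer: 8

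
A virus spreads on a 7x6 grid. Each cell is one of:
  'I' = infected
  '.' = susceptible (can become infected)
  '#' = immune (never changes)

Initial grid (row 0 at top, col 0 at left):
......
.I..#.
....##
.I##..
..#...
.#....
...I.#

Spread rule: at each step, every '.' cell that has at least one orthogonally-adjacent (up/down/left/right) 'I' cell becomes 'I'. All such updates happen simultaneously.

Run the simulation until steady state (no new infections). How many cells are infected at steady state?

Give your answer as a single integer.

Step 0 (initial): 3 infected
Step 1: +9 new -> 12 infected
Step 2: +10 new -> 22 infected
Step 3: +6 new -> 28 infected
Step 4: +3 new -> 31 infected
Step 5: +2 new -> 33 infected
Step 6: +1 new -> 34 infected
Step 7: +0 new -> 34 infected

Answer: 34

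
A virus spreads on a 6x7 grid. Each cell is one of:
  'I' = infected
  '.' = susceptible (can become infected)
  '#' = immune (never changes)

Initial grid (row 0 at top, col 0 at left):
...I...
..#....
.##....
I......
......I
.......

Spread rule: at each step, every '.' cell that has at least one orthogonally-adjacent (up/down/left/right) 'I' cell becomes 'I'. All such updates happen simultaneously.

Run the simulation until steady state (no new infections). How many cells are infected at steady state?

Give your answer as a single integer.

Step 0 (initial): 3 infected
Step 1: +9 new -> 12 infected
Step 2: +12 new -> 24 infected
Step 3: +13 new -> 37 infected
Step 4: +2 new -> 39 infected
Step 5: +0 new -> 39 infected

Answer: 39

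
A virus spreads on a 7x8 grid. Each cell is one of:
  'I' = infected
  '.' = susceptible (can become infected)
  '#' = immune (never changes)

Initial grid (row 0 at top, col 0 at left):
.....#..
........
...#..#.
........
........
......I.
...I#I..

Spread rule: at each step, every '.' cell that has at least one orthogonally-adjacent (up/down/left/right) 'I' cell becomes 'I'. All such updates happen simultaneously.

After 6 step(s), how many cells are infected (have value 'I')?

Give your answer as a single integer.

Step 0 (initial): 3 infected
Step 1: +6 new -> 9 infected
Step 2: +8 new -> 17 infected
Step 3: +7 new -> 24 infected
Step 4: +6 new -> 30 infected
Step 5: +6 new -> 36 infected
Step 6: +6 new -> 42 infected

Answer: 42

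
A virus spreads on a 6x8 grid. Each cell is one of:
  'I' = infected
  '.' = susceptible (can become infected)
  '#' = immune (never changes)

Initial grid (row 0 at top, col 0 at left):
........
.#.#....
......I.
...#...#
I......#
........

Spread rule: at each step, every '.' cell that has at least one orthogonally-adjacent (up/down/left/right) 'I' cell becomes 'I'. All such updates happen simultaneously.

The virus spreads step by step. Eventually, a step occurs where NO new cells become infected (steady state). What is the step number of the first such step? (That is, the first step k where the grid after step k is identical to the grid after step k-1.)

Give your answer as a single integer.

Answer: 7

Derivation:
Step 0 (initial): 2 infected
Step 1: +7 new -> 9 infected
Step 2: +10 new -> 19 infected
Step 3: +12 new -> 31 infected
Step 4: +7 new -> 38 infected
Step 5: +4 new -> 42 infected
Step 6: +1 new -> 43 infected
Step 7: +0 new -> 43 infected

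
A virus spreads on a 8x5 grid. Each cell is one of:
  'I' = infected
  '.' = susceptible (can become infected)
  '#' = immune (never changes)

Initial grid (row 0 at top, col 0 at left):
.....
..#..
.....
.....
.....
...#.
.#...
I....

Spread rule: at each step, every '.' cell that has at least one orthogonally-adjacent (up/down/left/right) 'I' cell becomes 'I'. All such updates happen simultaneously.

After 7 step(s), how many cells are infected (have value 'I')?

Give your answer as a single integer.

Answer: 28

Derivation:
Step 0 (initial): 1 infected
Step 1: +2 new -> 3 infected
Step 2: +2 new -> 5 infected
Step 3: +4 new -> 9 infected
Step 4: +5 new -> 14 infected
Step 5: +4 new -> 18 infected
Step 6: +5 new -> 23 infected
Step 7: +5 new -> 28 infected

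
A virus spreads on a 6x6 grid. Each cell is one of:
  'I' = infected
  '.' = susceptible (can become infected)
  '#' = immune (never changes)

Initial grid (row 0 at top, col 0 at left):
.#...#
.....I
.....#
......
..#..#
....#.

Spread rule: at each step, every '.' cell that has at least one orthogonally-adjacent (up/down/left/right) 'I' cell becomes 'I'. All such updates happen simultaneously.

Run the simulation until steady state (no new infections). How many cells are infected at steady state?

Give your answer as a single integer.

Answer: 29

Derivation:
Step 0 (initial): 1 infected
Step 1: +1 new -> 2 infected
Step 2: +3 new -> 5 infected
Step 3: +4 new -> 9 infected
Step 4: +6 new -> 15 infected
Step 5: +4 new -> 19 infected
Step 6: +4 new -> 23 infected
Step 7: +3 new -> 26 infected
Step 8: +2 new -> 28 infected
Step 9: +1 new -> 29 infected
Step 10: +0 new -> 29 infected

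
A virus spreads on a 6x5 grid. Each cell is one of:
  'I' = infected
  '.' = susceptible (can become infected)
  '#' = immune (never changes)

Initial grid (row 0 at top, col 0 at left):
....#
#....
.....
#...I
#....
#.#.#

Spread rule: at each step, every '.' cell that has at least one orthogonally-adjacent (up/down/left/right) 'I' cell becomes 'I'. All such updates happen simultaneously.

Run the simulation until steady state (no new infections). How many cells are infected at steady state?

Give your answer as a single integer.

Answer: 23

Derivation:
Step 0 (initial): 1 infected
Step 1: +3 new -> 4 infected
Step 2: +4 new -> 8 infected
Step 3: +5 new -> 13 infected
Step 4: +4 new -> 17 infected
Step 5: +4 new -> 21 infected
Step 6: +1 new -> 22 infected
Step 7: +1 new -> 23 infected
Step 8: +0 new -> 23 infected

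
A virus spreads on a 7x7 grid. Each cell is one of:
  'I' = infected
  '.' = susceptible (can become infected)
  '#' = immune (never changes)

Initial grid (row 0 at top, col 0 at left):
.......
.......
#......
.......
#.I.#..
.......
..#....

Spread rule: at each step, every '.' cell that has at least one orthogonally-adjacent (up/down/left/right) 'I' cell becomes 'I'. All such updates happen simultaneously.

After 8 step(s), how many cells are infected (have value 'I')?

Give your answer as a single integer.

Answer: 45

Derivation:
Step 0 (initial): 1 infected
Step 1: +4 new -> 5 infected
Step 2: +5 new -> 10 infected
Step 3: +9 new -> 19 infected
Step 4: +8 new -> 27 infected
Step 5: +9 new -> 36 infected
Step 6: +6 new -> 42 infected
Step 7: +2 new -> 44 infected
Step 8: +1 new -> 45 infected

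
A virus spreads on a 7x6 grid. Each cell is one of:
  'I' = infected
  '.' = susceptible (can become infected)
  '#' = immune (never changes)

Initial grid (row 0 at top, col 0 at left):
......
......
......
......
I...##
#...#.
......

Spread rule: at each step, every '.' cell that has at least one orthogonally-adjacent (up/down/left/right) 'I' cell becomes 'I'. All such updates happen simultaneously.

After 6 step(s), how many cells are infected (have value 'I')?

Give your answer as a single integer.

Step 0 (initial): 1 infected
Step 1: +2 new -> 3 infected
Step 2: +4 new -> 7 infected
Step 3: +6 new -> 13 infected
Step 4: +7 new -> 20 infected
Step 5: +5 new -> 25 infected
Step 6: +5 new -> 30 infected

Answer: 30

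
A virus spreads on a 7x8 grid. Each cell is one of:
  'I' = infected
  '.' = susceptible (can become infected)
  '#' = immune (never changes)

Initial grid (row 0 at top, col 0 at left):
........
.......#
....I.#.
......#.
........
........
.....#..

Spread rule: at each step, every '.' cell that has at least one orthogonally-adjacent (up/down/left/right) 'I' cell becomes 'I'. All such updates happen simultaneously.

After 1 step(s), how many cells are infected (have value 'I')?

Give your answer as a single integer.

Answer: 5

Derivation:
Step 0 (initial): 1 infected
Step 1: +4 new -> 5 infected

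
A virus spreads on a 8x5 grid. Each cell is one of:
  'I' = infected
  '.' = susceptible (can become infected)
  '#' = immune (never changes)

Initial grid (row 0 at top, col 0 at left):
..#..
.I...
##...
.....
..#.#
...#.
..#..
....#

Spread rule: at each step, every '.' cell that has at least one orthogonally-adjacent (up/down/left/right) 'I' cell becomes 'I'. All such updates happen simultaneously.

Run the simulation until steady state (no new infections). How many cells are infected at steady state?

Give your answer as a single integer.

Answer: 32

Derivation:
Step 0 (initial): 1 infected
Step 1: +3 new -> 4 infected
Step 2: +3 new -> 7 infected
Step 3: +4 new -> 11 infected
Step 4: +4 new -> 15 infected
Step 5: +4 new -> 19 infected
Step 6: +2 new -> 21 infected
Step 7: +3 new -> 24 infected
Step 8: +2 new -> 26 infected
Step 9: +2 new -> 28 infected
Step 10: +1 new -> 29 infected
Step 11: +1 new -> 30 infected
Step 12: +1 new -> 31 infected
Step 13: +1 new -> 32 infected
Step 14: +0 new -> 32 infected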